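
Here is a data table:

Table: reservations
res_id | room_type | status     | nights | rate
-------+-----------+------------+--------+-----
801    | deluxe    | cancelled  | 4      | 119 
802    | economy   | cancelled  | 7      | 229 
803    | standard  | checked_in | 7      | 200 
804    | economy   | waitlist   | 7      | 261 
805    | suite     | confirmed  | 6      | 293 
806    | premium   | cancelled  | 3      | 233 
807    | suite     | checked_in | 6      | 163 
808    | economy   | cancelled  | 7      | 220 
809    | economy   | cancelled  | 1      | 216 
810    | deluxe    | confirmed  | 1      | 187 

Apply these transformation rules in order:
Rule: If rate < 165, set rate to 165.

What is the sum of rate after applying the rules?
2169

Step 1: 2 records have rate < 165
Step 2: These records originally summed to 282
Step 3: After setting to minimum: 2 × 165 = 330
Step 4: Unaffected records sum: 1839
Step 5: Final sum = 330 + 1839 = 2169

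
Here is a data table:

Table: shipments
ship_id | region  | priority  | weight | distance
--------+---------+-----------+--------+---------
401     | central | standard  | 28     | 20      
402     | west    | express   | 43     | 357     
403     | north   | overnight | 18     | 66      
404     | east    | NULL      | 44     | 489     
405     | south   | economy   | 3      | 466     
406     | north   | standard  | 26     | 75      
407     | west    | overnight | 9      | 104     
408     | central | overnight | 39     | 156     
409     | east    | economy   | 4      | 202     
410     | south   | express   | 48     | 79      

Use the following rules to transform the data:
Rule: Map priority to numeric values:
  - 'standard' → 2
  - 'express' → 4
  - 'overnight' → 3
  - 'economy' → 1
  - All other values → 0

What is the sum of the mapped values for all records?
23

Step 1: Apply mapping to each record
Step 2: Count by status:
  'standard': 2 records × 2 = 4
  'express': 2 records × 4 = 8
  'overnight': 3 records × 3 = 9
  'economy': 2 records × 1 = 2
Step 3: Sum all mapped values = 23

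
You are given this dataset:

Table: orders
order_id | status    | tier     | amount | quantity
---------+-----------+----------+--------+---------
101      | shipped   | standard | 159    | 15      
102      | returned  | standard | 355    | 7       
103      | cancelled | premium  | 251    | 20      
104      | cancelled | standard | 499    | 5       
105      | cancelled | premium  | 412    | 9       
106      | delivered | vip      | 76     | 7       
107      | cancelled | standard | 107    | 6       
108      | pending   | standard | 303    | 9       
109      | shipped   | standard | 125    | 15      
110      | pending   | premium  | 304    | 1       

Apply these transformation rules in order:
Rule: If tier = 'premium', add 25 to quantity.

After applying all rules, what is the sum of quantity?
169

Step 1: Count records where tier = 'premium': 3
Step 2: Total bonus added: 3 × 25 = 75
Step 3: Original sum of quantity: 94
Step 4: Final sum = 94 + 75 = 169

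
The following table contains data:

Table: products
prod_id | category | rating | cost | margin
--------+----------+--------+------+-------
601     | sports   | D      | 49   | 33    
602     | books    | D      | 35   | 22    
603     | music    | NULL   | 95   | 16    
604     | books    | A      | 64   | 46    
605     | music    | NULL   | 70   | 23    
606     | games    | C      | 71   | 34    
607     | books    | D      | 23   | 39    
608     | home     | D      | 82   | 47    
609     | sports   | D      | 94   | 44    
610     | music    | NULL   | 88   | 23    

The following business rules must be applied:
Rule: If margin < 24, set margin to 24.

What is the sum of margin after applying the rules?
339

Step 1: 4 records have margin < 24
Step 2: These records originally summed to 84
Step 3: After setting to minimum: 4 × 24 = 96
Step 4: Unaffected records sum: 243
Step 5: Final sum = 96 + 243 = 339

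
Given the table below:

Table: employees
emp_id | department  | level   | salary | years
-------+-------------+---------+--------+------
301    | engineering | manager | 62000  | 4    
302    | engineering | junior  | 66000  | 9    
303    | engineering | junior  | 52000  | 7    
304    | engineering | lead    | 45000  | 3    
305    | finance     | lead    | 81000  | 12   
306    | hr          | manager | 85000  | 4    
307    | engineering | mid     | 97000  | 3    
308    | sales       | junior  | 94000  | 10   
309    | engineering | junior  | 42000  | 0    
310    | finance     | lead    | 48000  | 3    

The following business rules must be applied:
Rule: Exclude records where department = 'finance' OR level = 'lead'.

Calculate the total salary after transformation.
498000

Step 1: Find records where department = 'finance' OR level = 'lead'
Step 2: 3 records match, summing to 174000
Step 3: Original sum: 672000
Step 4: Remaining sum = 672000 - 174000 = 498000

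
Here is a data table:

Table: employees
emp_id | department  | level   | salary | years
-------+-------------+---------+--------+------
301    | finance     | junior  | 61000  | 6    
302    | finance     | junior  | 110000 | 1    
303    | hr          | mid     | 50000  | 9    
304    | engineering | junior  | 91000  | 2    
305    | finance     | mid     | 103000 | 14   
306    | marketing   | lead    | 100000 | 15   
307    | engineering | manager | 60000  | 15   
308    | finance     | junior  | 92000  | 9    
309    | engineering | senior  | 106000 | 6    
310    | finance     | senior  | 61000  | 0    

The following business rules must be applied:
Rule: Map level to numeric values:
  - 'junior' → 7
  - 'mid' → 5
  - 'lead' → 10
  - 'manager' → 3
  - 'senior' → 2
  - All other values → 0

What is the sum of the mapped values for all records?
55

Step 1: Apply mapping to each record
Step 2: Count by status:
  'junior': 4 records × 7 = 28
  'mid': 2 records × 5 = 10
  'lead': 1 records × 10 = 10
  'manager': 1 records × 3 = 3
  'senior': 2 records × 2 = 4
Step 3: Sum all mapped values = 55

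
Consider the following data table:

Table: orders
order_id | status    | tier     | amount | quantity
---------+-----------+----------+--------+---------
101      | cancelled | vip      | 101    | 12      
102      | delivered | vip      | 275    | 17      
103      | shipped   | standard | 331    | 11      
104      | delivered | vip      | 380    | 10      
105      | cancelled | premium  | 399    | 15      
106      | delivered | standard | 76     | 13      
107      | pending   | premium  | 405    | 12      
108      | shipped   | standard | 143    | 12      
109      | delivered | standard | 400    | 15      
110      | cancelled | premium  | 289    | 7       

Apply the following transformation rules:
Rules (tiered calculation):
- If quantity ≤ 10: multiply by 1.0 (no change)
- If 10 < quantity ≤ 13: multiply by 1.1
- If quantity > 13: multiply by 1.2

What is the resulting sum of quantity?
139.4

Step 1: Tier 1 (quantity ≤ 10): 2 records, sum = 17 × 1.0 = 17.0
Step 2: Tier 2 (10 < quantity ≤ 13): 5 records, sum = 60 × 1.1 = 66.0
Step 3: Tier 3 (quantity > 13): 3 records, sum = 47 × 1.2 = 56.4
Step 4: Final sum = 17.0 + 66.0 + 56.4 = 139.4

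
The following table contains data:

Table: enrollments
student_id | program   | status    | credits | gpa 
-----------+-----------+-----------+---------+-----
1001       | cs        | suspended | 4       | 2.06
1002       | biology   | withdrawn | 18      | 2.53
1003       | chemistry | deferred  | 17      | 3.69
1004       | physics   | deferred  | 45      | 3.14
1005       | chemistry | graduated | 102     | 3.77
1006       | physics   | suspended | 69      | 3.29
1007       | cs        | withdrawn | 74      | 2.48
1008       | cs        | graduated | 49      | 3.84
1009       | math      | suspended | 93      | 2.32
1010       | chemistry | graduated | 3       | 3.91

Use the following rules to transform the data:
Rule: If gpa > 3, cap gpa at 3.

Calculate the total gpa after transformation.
27.39

Step 1: 6 records have gpa > 3
Step 2: These records originally summed to 21.64
Step 3: After capping: 6 × 3 = 18
Step 4: Unaffected records sum: 9.39
Step 5: Final sum = 18 + 9.39 = 27.39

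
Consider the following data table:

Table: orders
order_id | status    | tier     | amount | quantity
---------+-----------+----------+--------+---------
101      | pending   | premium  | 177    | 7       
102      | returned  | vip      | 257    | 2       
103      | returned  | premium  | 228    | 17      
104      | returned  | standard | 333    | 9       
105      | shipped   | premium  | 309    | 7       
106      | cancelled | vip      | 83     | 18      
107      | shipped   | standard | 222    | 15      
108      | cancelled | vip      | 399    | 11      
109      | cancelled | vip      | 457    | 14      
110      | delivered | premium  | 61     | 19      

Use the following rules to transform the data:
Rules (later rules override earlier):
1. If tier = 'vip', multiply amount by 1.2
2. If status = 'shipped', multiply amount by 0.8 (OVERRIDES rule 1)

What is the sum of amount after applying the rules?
2659.0

Step 1: Rule 2 takes priority for records with status = 'shipped'
  - 2 records: 531 × 0.8 = 424.8
Step 2: Rule 1 applies to remaining records with tier = 'vip'
  - 4 records: 1196 × 1.2 = 1435.2
Step 3: Other records unchanged: 799
Step 4: Final sum = 424.8 + 1435.2 + 799 = 2659.0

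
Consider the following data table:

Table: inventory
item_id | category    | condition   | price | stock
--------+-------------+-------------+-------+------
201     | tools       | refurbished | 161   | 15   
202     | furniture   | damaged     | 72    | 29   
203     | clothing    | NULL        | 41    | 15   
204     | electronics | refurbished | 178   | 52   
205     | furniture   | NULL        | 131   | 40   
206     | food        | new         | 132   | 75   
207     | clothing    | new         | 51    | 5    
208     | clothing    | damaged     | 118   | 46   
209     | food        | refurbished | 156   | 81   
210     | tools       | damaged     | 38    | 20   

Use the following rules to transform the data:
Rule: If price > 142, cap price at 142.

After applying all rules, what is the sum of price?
1009

Step 1: 3 records have price > 142
Step 2: These records originally summed to 495
Step 3: After capping: 3 × 142 = 426
Step 4: Unaffected records sum: 583
Step 5: Final sum = 426 + 583 = 1009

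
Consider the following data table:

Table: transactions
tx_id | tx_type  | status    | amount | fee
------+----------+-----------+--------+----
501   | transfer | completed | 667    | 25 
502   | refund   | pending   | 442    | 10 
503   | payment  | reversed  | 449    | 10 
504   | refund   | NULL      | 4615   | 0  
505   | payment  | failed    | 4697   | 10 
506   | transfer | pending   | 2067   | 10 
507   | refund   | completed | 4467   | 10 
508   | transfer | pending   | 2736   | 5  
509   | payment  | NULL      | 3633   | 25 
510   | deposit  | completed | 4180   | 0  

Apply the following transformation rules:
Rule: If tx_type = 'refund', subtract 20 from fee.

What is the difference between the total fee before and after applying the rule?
60

Step 1: Original sum of fee = 105
Step 2: 3 records have tx_type = 'refund'
Step 3: Each affected record changes by -20
Step 4: Total change = 3 × -20 = -60
Step 5: New sum = 105 + -60 = 45
Step 6: Difference = |45 - 105| = 60
        (Sum decreased by 60)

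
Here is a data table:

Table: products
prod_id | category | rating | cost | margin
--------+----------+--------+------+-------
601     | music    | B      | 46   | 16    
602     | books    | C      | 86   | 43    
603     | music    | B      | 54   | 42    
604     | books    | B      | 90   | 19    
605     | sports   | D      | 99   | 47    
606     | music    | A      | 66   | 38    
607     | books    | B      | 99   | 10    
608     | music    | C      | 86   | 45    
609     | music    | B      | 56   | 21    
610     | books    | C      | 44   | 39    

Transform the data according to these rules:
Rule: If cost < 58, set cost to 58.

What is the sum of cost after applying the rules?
758

Step 1: 4 records have cost < 58
Step 2: These records originally summed to 200
Step 3: After setting to minimum: 4 × 58 = 232
Step 4: Unaffected records sum: 526
Step 5: Final sum = 232 + 526 = 758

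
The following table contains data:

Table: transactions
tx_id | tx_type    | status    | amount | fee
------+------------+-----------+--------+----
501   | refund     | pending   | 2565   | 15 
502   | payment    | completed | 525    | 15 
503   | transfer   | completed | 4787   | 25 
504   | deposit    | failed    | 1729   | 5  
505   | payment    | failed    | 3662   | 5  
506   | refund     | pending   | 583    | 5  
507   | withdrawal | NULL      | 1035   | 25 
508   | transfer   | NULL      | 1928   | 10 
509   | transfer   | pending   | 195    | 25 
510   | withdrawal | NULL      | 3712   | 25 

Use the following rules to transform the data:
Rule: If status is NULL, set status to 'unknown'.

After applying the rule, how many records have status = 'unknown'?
3

Step 1: Count records where status IS NULL
Step 2: Found 3 records with NULL status
Step 3: These records will have status set to 'unknown'
Step 4: Records already having status = 'unknown': 0
Step 5: Answer: 3 + 0 = 3 records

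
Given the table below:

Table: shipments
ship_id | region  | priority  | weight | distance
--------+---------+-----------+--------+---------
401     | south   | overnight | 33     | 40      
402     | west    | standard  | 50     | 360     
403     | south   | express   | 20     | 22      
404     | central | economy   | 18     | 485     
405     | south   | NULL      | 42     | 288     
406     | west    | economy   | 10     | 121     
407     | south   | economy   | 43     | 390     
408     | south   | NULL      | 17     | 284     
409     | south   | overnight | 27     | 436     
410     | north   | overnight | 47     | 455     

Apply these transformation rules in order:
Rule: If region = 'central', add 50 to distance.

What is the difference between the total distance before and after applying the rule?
50

Step 1: Original sum of distance = 2881
Step 2: 1 records have region = 'central'
Step 3: Each affected record changes by 50
Step 4: Total change = 1 × 50 = 50
Step 5: New sum = 2881 + 50 = 2931
Step 6: Difference = |2931 - 2881| = 50
        (Sum increased by 50)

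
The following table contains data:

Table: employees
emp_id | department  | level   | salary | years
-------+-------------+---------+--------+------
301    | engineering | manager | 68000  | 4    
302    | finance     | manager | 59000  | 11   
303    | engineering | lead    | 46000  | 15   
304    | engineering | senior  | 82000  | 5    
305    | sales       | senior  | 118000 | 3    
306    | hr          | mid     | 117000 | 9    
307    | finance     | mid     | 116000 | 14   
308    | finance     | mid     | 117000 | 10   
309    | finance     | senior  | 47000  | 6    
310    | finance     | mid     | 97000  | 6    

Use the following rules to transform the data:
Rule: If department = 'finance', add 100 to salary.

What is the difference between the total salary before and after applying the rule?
500

Step 1: Original sum of salary = 867000
Step 2: 5 records have department = 'finance'
Step 3: Each affected record changes by 100
Step 4: Total change = 5 × 100 = 500
Step 5: New sum = 867000 + 500 = 867500
Step 6: Difference = |867500 - 867000| = 500
        (Sum increased by 500)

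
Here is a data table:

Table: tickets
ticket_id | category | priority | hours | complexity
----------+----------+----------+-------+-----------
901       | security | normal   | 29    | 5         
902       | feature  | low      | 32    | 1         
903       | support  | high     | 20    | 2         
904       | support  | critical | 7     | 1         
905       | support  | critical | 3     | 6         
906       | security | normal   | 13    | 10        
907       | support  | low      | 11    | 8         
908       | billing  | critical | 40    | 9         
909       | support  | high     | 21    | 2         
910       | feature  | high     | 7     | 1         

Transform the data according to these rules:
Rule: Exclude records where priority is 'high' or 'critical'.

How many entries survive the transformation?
4

Step 1: Count records to exclude
  - 3 (high) + 3 (critical) = 6 records
Step 2: Total records: 10
Step 3: Remaining = 10 - 6 = 4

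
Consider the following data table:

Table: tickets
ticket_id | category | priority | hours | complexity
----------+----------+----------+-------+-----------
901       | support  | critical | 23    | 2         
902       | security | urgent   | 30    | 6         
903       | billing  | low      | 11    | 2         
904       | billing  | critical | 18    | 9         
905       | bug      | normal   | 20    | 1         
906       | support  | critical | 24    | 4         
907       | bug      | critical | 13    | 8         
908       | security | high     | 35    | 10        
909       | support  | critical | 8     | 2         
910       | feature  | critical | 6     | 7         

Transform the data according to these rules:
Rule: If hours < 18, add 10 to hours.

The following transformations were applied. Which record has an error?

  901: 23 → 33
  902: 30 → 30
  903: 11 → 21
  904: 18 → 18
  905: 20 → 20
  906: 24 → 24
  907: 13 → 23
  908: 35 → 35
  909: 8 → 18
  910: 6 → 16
Record 901 has an error. The correct transformed value should be 23, not 33.

Step 1: Check each record against the rule
Step 2: Record 901 has hours = 23
Step 3: Since 23 >= 18, the bonus should not have been applied
Step 4: Correct value = 23, but claimed value = 33
Conclusion: Record 901 has the error.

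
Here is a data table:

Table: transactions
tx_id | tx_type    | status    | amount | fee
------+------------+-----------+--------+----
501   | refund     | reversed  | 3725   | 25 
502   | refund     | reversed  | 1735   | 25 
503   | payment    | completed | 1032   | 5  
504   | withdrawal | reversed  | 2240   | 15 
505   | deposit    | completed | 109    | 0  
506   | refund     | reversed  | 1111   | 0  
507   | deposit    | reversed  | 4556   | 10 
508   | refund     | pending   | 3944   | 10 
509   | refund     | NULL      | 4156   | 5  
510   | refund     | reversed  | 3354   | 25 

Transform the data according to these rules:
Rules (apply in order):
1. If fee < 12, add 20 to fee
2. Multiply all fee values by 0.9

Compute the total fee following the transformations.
216.0

Step 1: Apply Rule 1 - Add 20 to records with fee < 12
  - 6 records affected: 30 + (6 × 20) = 150
  - Unaffected records: 90
  - Sum after Rule 1: 240
Step 2: Apply Rule 2 - Multiply all by 0.9
  - 240 × 0.9 = 216.0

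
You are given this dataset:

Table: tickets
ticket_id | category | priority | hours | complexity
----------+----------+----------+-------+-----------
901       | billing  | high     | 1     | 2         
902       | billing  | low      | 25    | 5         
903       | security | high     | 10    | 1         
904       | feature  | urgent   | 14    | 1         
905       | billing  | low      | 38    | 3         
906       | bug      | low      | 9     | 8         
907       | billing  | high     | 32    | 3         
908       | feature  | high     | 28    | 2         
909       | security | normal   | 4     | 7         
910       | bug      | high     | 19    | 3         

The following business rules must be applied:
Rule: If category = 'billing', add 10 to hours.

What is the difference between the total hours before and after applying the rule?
40

Step 1: Original sum of hours = 180
Step 2: 4 records have category = 'billing'
Step 3: Each affected record changes by 10
Step 4: Total change = 4 × 10 = 40
Step 5: New sum = 180 + 40 = 220
Step 6: Difference = |220 - 180| = 40
        (Sum increased by 40)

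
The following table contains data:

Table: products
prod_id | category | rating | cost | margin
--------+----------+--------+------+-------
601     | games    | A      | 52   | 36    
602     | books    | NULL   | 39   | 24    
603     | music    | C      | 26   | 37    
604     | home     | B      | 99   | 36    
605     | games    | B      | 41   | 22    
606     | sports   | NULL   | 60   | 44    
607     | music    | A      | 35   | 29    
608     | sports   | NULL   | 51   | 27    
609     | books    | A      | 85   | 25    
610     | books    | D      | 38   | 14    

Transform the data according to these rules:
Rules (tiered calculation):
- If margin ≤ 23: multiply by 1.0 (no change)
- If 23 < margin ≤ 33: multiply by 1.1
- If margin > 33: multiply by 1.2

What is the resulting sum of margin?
335.1

Step 1: Tier 1 (margin ≤ 23): 2 records, sum = 36 × 1.0 = 36.0
Step 2: Tier 2 (23 < margin ≤ 33): 4 records, sum = 105 × 1.1 = 115.5
Step 3: Tier 3 (margin > 33): 4 records, sum = 153 × 1.2 = 183.6
Step 4: Final sum = 36.0 + 115.5 + 183.6 = 335.1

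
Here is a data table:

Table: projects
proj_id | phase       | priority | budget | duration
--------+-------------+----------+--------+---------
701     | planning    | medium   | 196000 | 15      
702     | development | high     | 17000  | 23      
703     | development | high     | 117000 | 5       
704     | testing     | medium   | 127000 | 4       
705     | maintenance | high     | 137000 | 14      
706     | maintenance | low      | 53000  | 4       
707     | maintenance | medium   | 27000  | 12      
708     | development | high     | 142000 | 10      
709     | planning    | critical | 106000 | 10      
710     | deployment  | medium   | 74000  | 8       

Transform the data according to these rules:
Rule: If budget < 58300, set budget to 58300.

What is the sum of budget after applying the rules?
1073900

Step 1: 3 records have budget < 58300
Step 2: These records originally summed to 97000
Step 3: After setting to minimum: 3 × 58300 = 174900
Step 4: Unaffected records sum: 899000
Step 5: Final sum = 174900 + 899000 = 1073900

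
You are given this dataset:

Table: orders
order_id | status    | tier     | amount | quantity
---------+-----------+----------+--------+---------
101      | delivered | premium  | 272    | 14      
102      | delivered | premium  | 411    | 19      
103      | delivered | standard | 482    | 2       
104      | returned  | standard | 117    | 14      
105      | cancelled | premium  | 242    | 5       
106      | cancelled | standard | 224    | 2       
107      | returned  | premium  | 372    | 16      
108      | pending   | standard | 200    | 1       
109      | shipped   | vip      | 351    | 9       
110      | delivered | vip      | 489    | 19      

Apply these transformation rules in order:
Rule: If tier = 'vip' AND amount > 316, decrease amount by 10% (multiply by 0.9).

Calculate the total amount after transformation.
3076.0

Step 1: Find records where tier = 'vip' AND amount > 316
Step 2: 2 records match, summing to 840
Step 3: After multiplier: 840 × 0.9 = 756.0
Step 4: Unaffected records sum: 2320
Step 5: Final sum = 756.0 + 2320 = 3076.0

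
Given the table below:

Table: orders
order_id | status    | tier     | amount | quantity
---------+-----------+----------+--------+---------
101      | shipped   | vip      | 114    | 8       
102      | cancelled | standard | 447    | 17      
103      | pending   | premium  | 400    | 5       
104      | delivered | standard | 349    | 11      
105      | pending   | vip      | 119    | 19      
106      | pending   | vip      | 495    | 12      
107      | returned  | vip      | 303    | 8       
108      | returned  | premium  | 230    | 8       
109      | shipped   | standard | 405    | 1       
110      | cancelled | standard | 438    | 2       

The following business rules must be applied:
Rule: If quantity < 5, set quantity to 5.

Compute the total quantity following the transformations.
98

Step 1: 2 records have quantity < 5
Step 2: These records originally summed to 3
Step 3: After setting to minimum: 2 × 5 = 10
Step 4: Unaffected records sum: 88
Step 5: Final sum = 10 + 88 = 98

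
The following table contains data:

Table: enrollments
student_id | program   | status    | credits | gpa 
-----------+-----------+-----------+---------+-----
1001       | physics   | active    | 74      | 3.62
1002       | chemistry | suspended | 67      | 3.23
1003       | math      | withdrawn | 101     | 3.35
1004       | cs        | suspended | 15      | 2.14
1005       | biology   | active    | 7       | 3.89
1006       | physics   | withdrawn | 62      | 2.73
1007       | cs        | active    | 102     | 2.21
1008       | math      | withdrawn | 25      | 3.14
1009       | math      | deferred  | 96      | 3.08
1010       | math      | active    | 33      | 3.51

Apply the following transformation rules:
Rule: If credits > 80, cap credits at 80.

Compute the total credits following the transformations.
523

Step 1: 3 records have credits > 80
Step 2: These records originally summed to 299
Step 3: After capping: 3 × 80 = 240
Step 4: Unaffected records sum: 283
Step 5: Final sum = 240 + 283 = 523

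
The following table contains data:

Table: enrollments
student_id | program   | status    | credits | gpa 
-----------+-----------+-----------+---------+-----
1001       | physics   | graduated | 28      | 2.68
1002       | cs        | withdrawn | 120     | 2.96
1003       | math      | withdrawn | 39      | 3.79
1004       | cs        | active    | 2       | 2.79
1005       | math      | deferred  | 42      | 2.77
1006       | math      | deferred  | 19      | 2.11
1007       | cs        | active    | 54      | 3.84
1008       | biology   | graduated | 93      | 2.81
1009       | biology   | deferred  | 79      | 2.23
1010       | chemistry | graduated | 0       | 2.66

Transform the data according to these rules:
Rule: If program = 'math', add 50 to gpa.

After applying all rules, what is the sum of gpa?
178.64

Step 1: Count records where program = 'math': 3
Step 2: Total bonus added: 3 × 50 = 150
Step 3: Original sum of gpa: 28.64
Step 4: Final sum = 28.64 + 150 = 178.64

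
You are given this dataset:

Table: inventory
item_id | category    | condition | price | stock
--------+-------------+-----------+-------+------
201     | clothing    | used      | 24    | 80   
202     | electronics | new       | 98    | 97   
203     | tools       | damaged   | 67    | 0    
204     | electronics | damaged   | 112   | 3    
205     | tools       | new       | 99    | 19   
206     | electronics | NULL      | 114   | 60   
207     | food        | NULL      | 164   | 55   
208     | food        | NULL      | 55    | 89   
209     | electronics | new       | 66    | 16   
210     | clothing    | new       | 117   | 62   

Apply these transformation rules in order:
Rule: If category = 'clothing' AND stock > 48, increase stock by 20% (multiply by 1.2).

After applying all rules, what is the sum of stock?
509.4

Step 1: Find records where category = 'clothing' AND stock > 48
Step 2: 2 records match, summing to 142
Step 3: After multiplier: 142 × 1.2 = 170.4
Step 4: Unaffected records sum: 339
Step 5: Final sum = 170.4 + 339 = 509.4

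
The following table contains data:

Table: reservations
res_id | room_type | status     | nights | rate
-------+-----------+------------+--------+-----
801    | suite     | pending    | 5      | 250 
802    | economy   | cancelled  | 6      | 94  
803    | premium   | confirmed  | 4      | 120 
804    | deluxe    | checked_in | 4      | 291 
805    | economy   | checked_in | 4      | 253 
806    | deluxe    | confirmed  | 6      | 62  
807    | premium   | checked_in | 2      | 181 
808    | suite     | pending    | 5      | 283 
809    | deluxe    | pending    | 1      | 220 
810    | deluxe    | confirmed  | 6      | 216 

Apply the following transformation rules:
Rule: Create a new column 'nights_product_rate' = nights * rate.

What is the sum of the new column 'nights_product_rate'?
8135

Step 1: For each record, compute nights * rate
Example calculations:
  5 * 250 = 1250
  6 * 94 = 564
  4 * 120 = 480
  ...
Step 2: Sum all derived values
Step 3: Total = 8135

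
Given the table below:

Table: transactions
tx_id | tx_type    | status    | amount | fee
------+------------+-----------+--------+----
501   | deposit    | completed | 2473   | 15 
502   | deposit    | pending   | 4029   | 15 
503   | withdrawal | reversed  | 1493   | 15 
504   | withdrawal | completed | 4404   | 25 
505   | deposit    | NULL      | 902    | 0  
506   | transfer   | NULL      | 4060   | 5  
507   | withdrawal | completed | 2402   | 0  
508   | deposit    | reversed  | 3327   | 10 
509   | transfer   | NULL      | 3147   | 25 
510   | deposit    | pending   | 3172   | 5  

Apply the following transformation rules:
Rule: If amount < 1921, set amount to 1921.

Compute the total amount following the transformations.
30856

Step 1: 2 records have amount < 1921
Step 2: These records originally summed to 2395
Step 3: After setting to minimum: 2 × 1921 = 3842
Step 4: Unaffected records sum: 27014
Step 5: Final sum = 3842 + 27014 = 30856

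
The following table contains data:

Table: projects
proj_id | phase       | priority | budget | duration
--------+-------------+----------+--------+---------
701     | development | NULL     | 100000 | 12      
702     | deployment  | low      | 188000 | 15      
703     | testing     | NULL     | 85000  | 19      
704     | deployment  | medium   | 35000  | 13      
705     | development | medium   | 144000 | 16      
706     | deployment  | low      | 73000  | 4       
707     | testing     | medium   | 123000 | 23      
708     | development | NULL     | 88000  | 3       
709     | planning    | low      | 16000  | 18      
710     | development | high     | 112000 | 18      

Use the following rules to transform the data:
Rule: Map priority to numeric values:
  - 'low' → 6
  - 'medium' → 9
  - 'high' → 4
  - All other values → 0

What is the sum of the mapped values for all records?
49

Step 1: Apply mapping to each record
Step 2: Count by status:
  'low': 3 records × 6 = 18
  'medium': 3 records × 9 = 27
  'high': 1 records × 4 = 4
Step 3: Sum all mapped values = 49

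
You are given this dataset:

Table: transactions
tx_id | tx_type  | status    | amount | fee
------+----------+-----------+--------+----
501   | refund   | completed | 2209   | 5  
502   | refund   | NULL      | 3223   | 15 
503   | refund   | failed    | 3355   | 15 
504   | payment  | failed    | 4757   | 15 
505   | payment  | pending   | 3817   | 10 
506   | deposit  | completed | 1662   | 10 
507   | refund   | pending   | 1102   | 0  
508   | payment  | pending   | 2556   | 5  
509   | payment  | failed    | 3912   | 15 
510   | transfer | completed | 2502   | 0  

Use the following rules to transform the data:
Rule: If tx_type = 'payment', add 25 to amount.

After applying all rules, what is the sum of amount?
29195

Step 1: Count records where tx_type = 'payment': 4
Step 2: Total bonus added: 4 × 25 = 100
Step 3: Original sum of amount: 29095
Step 4: Final sum = 29095 + 100 = 29195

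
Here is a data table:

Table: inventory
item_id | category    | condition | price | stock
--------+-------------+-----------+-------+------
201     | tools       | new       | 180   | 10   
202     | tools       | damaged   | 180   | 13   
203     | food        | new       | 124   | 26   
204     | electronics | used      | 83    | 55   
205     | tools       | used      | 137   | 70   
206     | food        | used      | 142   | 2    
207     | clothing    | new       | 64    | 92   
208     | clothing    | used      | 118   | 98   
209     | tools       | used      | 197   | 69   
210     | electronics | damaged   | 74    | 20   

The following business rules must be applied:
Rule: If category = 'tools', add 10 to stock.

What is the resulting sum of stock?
495

Step 1: Count records where category = 'tools': 4
Step 2: Total bonus added: 4 × 10 = 40
Step 3: Original sum of stock: 455
Step 4: Final sum = 455 + 40 = 495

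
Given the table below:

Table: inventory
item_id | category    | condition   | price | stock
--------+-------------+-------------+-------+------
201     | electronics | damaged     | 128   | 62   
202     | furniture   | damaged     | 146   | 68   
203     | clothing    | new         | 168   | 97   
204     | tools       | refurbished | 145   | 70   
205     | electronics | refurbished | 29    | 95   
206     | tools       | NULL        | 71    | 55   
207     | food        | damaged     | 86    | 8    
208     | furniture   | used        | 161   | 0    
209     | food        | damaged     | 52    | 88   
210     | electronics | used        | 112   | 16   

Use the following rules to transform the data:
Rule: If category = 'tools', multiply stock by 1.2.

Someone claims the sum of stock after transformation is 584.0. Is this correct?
Yes, the result is correct.

Step 1: Calculate the correct sum after transformation
Step 2: Apply multiplier 1.2 to records where category = 'tools'
Step 3: Correct result = 584.0
Step 4: Claimed result = 584.0
Step 5: 584.0 = 584.0 ✓
Conclusion: The claimed result is correct.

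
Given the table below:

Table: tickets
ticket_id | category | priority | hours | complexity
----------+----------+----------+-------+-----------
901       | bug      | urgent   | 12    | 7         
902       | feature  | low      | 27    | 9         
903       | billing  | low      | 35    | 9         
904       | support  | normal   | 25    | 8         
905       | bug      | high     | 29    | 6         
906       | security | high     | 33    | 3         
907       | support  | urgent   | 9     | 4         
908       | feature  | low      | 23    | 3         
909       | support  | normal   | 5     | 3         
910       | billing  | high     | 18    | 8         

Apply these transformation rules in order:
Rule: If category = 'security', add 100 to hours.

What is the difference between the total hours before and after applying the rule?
100

Step 1: Original sum of hours = 216
Step 2: 1 records have category = 'security'
Step 3: Each affected record changes by 100
Step 4: Total change = 1 × 100 = 100
Step 5: New sum = 216 + 100 = 316
Step 6: Difference = |316 - 216| = 100
        (Sum increased by 100)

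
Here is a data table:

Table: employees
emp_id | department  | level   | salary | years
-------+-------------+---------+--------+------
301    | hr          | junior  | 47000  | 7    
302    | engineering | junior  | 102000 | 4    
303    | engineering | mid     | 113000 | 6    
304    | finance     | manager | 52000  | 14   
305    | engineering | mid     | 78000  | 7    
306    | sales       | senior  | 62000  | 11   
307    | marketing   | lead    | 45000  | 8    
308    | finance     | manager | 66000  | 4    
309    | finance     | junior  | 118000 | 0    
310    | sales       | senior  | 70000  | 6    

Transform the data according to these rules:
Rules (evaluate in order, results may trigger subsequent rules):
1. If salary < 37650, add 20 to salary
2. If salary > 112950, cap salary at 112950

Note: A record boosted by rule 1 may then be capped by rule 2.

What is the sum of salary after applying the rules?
747900

Step 1: Apply rule 1 to records with salary < 37650
  - 0 records get bonus of 20
  - Of these, 0 records then exceed 112950 and get capped
Step 2: Apply rule 2 to records with salary > 112950
  - 2 records (original) are capped
Step 3: Calculate final sum = 747900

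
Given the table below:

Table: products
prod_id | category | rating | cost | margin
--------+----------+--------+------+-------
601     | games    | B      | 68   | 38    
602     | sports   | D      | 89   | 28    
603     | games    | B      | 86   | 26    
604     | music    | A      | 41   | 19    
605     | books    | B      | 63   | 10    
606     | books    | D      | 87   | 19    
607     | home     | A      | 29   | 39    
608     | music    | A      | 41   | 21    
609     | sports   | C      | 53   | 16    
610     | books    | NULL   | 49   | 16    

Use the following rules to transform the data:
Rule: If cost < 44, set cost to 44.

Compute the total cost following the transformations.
627

Step 1: 3 records have cost < 44
Step 2: These records originally summed to 111
Step 3: After setting to minimum: 3 × 44 = 132
Step 4: Unaffected records sum: 495
Step 5: Final sum = 132 + 495 = 627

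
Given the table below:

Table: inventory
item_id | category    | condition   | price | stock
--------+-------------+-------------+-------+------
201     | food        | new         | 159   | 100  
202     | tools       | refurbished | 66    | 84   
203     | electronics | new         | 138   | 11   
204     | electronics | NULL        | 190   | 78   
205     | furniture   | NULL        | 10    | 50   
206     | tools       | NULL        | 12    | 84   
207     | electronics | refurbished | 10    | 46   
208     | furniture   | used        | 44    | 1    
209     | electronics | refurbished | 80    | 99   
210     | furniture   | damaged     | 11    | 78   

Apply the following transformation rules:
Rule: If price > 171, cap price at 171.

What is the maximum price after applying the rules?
171

Step 1: Original maximum price = 190
Step 2: Apply cap at 171
Step 3: 1 records had price > 171 and were capped
Step 4: Maximum after transformation = 171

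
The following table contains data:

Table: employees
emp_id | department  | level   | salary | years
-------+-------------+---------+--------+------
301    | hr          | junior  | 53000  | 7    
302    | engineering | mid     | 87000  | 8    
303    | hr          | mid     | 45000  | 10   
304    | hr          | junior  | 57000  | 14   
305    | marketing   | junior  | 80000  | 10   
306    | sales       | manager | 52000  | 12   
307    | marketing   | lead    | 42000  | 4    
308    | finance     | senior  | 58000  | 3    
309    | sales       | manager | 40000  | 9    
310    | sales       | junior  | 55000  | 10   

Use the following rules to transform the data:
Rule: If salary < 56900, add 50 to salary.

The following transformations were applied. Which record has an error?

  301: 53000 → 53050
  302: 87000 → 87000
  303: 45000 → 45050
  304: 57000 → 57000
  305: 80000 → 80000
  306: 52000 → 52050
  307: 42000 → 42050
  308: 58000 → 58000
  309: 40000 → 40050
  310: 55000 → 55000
Record 310 has an error. The correct transformed value should be 55050, not 55000.

Step 1: Check each record against the rule
Step 2: Record 310 has salary = 55000
Step 3: Since 55000 < 56900, the bonus should have been applied
Step 4: Correct value = 55050, but claimed value = 55000
Conclusion: Record 310 has the error.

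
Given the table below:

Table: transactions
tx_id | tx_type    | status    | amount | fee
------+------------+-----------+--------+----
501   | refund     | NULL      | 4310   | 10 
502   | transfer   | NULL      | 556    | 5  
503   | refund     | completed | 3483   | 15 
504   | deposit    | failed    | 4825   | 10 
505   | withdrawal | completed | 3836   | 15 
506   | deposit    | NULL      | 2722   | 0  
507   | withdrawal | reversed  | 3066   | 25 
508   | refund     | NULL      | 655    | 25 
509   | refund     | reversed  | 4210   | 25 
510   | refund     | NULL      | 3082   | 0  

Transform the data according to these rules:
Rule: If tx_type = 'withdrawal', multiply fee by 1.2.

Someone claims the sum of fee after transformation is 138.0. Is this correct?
Yes, the result is correct.

Step 1: Calculate the correct sum after transformation
Step 2: Apply multiplier 1.2 to records where tx_type = 'withdrawal'
Step 3: Correct result = 138.0
Step 4: Claimed result = 138.0
Step 5: 138.0 = 138.0 ✓
Conclusion: The claimed result is correct.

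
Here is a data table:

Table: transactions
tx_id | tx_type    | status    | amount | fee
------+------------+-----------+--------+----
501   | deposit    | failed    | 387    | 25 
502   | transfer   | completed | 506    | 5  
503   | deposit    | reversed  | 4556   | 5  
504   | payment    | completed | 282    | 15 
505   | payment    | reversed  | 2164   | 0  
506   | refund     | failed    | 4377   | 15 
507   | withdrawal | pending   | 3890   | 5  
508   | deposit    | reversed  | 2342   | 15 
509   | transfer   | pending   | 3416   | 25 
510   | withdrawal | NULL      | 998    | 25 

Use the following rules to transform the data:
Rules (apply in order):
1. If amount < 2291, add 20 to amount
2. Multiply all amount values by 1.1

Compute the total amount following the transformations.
25319.8

Step 1: Apply Rule 1 - Add 20 to records with amount < 2291
  - 5 records affected: 4337 + (5 × 20) = 4437
  - Unaffected records: 18581
  - Sum after Rule 1: 23018
Step 2: Apply Rule 2 - Multiply all by 1.1
  - 23018 × 1.1 = 25319.8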